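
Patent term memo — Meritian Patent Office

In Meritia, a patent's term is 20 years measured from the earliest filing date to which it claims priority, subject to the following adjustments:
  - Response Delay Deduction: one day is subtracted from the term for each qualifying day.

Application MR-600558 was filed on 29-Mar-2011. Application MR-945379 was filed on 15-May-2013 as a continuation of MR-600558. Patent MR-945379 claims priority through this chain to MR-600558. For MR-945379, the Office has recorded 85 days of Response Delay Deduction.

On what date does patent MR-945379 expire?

January 3, 2031

Earliest priority filing: 29 March 2011.
Base term: 29 March 2011 + 20 years → 29 March 2031.
Response Delay Deduction: −85 days → 3 January 2031.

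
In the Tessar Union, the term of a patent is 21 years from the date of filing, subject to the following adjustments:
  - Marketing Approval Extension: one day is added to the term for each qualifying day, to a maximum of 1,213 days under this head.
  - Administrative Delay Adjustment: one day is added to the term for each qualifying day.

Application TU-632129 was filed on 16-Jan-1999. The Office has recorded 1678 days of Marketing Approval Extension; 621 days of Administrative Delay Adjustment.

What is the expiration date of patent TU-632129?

Base term: filing date + 21 years → 16 January 2020.
Marketing Approval Extension: 1678 days claimed exceeds the 1213-day cap, so +1213 days → 13 May 2023.
Administrative Delay Adjustment: +621 days → 23 January 2025.

January 23, 2025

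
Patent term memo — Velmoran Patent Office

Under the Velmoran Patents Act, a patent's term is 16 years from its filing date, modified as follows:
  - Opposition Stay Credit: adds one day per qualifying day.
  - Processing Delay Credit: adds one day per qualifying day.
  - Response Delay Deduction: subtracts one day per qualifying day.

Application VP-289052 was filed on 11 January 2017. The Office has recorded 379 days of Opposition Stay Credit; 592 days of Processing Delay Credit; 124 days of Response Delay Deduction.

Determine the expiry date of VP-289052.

May 8, 2035

Base term: filing date + 16 years → 11 January 2033.
Opposition Stay Credit: +379 days → 25 January 2034.
Processing Delay Credit: +592 days → 9 September 2035.
Response Delay Deduction: −124 days → 8 May 2035.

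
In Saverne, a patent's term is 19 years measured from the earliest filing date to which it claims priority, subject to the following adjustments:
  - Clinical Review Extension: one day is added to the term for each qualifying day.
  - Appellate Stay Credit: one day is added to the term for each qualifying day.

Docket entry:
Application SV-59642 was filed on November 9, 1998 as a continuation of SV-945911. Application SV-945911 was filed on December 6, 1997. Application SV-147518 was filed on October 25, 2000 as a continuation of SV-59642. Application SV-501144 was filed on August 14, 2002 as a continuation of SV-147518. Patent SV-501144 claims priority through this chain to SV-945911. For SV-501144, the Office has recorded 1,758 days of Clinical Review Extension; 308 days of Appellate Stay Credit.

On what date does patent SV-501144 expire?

August 3, 2022

Earliest priority filing: 6 December 1997.
Base term: 6 December 1997 + 19 years → 6 December 2016.
Clinical Review Extension: +1758 days → 29 September 2021.
Appellate Stay Credit: +308 days → 3 August 2022.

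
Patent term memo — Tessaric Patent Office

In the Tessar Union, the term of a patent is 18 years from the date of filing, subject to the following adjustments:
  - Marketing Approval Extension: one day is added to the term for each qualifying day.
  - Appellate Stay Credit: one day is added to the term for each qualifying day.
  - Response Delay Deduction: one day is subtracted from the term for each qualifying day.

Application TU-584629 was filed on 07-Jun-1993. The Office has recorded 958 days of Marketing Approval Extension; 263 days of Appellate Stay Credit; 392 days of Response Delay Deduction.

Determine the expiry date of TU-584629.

September 13, 2013

Base term: filing date + 18 years → 7 June 2011.
Marketing Approval Extension: +958 days → 20 January 2014.
Appellate Stay Credit: +263 days → 10 October 2014.
Response Delay Deduction: −392 days → 13 September 2013.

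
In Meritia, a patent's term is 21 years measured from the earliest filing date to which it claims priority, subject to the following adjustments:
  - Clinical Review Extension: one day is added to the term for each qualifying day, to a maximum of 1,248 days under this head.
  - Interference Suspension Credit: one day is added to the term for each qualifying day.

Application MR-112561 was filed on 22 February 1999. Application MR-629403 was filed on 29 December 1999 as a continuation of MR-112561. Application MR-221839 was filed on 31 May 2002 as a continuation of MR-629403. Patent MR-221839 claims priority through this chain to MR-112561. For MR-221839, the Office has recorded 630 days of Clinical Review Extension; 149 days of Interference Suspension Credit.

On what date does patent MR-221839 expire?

Earliest priority filing: 22 February 1999.
Base term: 22 February 1999 + 21 years → 22 February 2020.
Clinical Review Extension: 630 days (within the 1248-day cap) → +630 days → 13 November 2021.
Interference Suspension Credit: +149 days → 11 April 2022.

2022-04-11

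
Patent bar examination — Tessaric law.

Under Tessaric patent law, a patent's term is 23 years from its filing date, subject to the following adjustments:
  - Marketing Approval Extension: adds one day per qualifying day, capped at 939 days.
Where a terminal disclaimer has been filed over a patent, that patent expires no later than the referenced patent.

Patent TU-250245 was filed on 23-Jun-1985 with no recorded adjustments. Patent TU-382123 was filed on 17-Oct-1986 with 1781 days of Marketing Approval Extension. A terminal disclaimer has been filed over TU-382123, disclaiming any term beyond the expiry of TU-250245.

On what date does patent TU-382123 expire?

June 23, 2008

Natural term of TU-382123:
  Base: filing + 23 years → 17 October 2009.
  Marketing Approval Extension: 1781 days claimed exceeds the 939-day cap, so +939 days → 13 May 2012.
Expiry of referenced patent TU-250245:
  Base: filing + 23 years → 23 June 2008.
Terminal disclaimer: TU-382123 expires on the earlier of 13 May 2012 and 23 June 2008.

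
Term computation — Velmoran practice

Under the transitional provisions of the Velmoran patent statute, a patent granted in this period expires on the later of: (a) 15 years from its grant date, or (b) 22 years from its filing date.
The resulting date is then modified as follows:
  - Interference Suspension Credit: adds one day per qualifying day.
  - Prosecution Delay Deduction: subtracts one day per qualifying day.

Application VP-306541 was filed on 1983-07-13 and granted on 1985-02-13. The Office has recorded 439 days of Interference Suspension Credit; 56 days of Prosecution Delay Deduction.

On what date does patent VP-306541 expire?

July 31, 2006

(a) grant + 15 years → 13 February 2000.
(b) filing + 22 years → 13 July 2005.
Later of the two: 13 July 2005.
Interference Suspension Credit: +439 days → 25 September 2006.
Prosecution Delay Deduction: −56 days → 31 July 2006.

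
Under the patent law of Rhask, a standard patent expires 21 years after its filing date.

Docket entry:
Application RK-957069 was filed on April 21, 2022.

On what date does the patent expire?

Filing date + 21 years → 21 April 2043.

2043-04-21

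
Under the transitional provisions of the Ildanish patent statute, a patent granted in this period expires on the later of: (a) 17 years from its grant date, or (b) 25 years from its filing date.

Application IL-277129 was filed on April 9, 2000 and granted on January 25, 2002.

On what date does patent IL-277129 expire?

(a) grant + 17 years → 25 January 2019.
(b) filing + 25 years → 9 April 2025.
Later of the two: 9 April 2025.

April 9, 2025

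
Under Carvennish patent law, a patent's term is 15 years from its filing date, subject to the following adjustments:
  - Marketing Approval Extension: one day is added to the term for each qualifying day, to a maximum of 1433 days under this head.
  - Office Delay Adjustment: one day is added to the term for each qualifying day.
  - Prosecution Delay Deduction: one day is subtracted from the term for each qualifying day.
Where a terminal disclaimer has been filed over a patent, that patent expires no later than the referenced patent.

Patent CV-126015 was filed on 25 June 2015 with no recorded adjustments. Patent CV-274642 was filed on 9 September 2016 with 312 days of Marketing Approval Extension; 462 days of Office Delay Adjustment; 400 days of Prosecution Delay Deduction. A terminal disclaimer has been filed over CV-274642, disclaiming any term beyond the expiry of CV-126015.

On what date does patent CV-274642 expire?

Natural term of CV-274642:
  Base: filing + 15 years → 9 September 2031.
  Marketing Approval Extension: 312 days (within the 1433-day cap) → +312 days → 17 July 2032.
  Office Delay Adjustment: +462 days → 22 October 2033.
  Prosecution Delay Deduction: −400 days → 17 September 2032.
Expiry of referenced patent CV-126015:
  Base: filing + 15 years → 25 June 2030.
Terminal disclaimer: CV-274642 expires on the earlier of 17 September 2032 and 25 June 2030.

2030-06-25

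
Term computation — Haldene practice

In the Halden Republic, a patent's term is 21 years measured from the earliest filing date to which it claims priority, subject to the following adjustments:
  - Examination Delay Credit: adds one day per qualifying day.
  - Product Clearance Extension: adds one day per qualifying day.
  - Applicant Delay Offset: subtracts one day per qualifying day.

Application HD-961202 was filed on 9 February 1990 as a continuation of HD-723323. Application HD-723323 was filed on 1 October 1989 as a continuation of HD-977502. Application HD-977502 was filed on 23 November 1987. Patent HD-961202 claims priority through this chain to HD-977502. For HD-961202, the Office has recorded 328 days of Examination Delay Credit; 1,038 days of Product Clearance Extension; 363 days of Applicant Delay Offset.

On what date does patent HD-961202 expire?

Earliest priority filing: 23 November 1987.
Base term: 23 November 1987 + 21 years → 23 November 2008.
Examination Delay Credit: +328 days → 17 October 2009.
Product Clearance Extension: +1038 days → 20 August 2012.
Applicant Delay Offset: −363 days → 23 August 2011.

2011-08-23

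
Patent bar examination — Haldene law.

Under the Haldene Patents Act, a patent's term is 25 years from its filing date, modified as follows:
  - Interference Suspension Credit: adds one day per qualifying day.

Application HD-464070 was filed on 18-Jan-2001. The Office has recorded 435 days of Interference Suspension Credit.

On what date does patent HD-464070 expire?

2027-03-29

Base term: filing date + 25 years → 18 January 2026.
Interference Suspension Credit: +435 days → 29 March 2027.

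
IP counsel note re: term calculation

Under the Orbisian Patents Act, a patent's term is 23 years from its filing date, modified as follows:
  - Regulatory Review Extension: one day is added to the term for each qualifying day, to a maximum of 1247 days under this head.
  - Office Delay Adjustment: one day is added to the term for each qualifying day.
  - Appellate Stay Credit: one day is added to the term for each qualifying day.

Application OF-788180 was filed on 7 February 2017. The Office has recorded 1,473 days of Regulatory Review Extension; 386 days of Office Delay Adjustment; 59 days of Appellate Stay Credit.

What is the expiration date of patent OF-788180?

September 25, 2044

Base term: filing date + 23 years → 7 February 2040.
Regulatory Review Extension: 1473 days claimed exceeds the 1247-day cap, so +1247 days → 8 July 2043.
Office Delay Adjustment: +386 days → 28 July 2044.
Appellate Stay Credit: +59 days → 25 September 2044.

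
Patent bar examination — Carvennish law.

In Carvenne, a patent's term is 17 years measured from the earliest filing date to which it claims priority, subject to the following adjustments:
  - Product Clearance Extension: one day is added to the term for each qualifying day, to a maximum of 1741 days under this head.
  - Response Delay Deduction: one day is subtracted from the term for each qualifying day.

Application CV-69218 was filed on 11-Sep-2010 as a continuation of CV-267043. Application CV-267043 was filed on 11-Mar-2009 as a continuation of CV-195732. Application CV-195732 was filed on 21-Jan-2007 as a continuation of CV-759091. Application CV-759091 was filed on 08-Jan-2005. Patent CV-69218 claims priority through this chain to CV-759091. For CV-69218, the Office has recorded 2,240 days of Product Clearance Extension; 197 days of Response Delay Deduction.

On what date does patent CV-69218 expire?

April 1, 2026

Earliest priority filing: 8 January 2005.
Base term: 8 January 2005 + 17 years → 8 January 2022.
Product Clearance Extension: 2240 days claimed exceeds the 1741-day cap, so +1741 days → 15 October 2026.
Response Delay Deduction: −197 days → 1 April 2026.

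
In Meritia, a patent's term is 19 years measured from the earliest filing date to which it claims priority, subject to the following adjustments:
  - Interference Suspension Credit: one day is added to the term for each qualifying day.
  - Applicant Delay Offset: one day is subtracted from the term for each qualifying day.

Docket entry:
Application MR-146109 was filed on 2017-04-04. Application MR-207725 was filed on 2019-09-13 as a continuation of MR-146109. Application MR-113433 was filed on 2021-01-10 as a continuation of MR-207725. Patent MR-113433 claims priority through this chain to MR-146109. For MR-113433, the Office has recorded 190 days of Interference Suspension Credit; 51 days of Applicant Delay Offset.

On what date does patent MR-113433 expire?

Earliest priority filing: 4 April 2017.
Base term: 4 April 2017 + 19 years → 4 April 2036.
Interference Suspension Credit: +190 days → 11 October 2036.
Applicant Delay Offset: −51 days → 21 August 2036.

2036-08-21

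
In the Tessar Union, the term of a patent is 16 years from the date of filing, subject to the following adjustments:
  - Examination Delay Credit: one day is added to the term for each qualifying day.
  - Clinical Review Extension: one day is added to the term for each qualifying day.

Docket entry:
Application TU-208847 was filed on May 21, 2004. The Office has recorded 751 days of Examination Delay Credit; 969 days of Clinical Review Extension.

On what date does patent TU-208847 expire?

Base term: filing date + 16 years → 21 May 2020.
Examination Delay Credit: +751 days → 11 June 2022.
Clinical Review Extension: +969 days → 4 February 2025.

2025-02-04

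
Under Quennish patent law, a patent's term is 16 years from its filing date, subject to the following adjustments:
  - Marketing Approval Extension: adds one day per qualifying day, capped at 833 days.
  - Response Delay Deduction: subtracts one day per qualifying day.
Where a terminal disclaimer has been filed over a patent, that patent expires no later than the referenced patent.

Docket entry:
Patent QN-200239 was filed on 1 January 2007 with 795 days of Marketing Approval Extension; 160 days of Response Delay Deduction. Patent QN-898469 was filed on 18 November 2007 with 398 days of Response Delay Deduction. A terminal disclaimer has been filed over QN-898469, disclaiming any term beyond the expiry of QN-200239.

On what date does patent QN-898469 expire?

Natural term of QN-898469:
  Base: filing + 16 years → 18 November 2023.
  Response Delay Deduction: −398 days → 16 October 2022.
Expiry of referenced patent QN-200239:
  Base: filing + 16 years → 1 January 2023.
  Marketing Approval Extension: 795 days (within the 833-day cap) → +795 days → 6 March 2025.
  Response Delay Deduction: −160 days → 27 September 2024.
Terminal disclaimer: QN-898469 expires on the earlier of 16 October 2022 and 27 September 2024.

2022-10-16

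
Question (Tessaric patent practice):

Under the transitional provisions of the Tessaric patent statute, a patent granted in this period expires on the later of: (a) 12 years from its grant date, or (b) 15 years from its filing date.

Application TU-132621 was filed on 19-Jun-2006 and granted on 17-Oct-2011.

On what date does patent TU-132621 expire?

2023-10-17

(a) grant + 12 years → 17 October 2023.
(b) filing + 15 years → 19 June 2021.
Later of the two: 17 October 2023.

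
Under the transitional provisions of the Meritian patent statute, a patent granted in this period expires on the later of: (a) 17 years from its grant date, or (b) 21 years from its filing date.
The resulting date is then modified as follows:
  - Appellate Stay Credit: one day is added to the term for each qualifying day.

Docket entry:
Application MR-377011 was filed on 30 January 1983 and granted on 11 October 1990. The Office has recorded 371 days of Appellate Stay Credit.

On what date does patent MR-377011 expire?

(a) grant + 17 years → 11 October 2007.
(b) filing + 21 years → 30 January 2004.
Later of the two: 11 October 2007.
Appellate Stay Credit: +371 days → 16 October 2008.

2008-10-16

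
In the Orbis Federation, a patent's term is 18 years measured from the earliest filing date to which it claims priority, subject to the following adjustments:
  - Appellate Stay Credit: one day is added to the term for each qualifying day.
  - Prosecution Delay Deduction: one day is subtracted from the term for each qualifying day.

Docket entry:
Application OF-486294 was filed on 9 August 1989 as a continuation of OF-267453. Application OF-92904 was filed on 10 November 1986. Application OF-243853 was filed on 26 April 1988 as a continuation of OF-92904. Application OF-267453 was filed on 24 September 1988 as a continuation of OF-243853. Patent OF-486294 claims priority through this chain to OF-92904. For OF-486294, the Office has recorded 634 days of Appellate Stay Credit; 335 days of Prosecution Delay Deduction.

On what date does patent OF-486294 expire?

2005-09-05

Earliest priority filing: 10 November 1986.
Base term: 10 November 1986 + 18 years → 10 November 2004.
Appellate Stay Credit: +634 days → 6 August 2006.
Prosecution Delay Deduction: −335 days → 5 September 2005.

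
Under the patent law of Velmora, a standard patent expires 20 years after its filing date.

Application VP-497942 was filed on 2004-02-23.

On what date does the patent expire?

2024-02-23

Filing date + 20 years → 23 February 2024.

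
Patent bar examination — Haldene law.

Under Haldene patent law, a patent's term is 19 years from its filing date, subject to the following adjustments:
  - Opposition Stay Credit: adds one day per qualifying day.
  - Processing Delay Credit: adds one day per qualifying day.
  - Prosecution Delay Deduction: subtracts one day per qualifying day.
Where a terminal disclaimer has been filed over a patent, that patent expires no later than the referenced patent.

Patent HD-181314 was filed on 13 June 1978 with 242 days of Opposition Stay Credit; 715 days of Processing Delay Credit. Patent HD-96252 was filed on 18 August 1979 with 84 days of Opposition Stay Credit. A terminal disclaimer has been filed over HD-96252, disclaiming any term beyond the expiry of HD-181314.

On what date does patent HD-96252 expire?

November 10, 1998

Natural term of HD-96252:
  Base: filing + 19 years → 18 August 1998.
  Opposition Stay Credit: +84 days → 10 November 1998.
Expiry of referenced patent HD-181314:
  Base: filing + 19 years → 13 June 1997.
  Opposition Stay Credit: +242 days → 10 February 1998.
  Processing Delay Credit: +715 days → 26 January 2000.
Terminal disclaimer: HD-96252 expires on the earlier of 10 November 1998 and 26 January 2000.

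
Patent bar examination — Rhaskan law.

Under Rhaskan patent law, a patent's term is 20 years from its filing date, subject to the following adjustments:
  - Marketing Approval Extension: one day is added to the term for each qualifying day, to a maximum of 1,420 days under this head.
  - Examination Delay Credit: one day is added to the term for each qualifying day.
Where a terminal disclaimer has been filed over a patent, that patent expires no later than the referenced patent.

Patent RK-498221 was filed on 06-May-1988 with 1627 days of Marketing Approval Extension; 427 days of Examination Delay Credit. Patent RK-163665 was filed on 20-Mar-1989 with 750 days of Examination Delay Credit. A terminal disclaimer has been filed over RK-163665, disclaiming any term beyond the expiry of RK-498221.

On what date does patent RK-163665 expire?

Natural term of RK-163665:
  Base: filing + 20 years → 20 March 2009.
  Examination Delay Credit: +750 days → 9 April 2011.
Expiry of referenced patent RK-498221:
  Base: filing + 20 years → 6 May 2008.
  Marketing Approval Extension: 1627 days claimed exceeds the 1420-day cap, so +1420 days → 26 March 2012.
  Examination Delay Credit: +427 days → 27 May 2013.
Terminal disclaimer: RK-163665 expires on the earlier of 9 April 2011 and 27 May 2013.

2011-04-09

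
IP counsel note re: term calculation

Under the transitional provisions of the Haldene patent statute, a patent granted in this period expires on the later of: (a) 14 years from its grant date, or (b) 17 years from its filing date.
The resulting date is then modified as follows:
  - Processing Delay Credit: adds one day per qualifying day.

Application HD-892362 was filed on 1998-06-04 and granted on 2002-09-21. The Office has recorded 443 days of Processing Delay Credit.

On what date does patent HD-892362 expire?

(a) grant + 14 years → 21 September 2016.
(b) filing + 17 years → 4 June 2015.
Later of the two: 21 September 2016.
Processing Delay Credit: +443 days → 8 December 2017.

2017-12-08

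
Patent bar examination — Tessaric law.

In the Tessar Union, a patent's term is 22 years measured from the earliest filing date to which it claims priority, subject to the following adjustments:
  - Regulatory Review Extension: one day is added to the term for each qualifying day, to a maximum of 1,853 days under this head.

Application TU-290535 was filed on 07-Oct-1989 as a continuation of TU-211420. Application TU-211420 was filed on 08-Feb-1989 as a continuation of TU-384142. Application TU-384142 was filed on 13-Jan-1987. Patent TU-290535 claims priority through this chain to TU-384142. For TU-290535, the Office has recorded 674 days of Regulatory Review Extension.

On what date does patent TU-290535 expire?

2010-11-18

Earliest priority filing: 13 January 1987.
Base term: 13 January 1987 + 22 years → 13 January 2009.
Regulatory Review Extension: 674 days (within the 1853-day cap) → +674 days → 18 November 2010.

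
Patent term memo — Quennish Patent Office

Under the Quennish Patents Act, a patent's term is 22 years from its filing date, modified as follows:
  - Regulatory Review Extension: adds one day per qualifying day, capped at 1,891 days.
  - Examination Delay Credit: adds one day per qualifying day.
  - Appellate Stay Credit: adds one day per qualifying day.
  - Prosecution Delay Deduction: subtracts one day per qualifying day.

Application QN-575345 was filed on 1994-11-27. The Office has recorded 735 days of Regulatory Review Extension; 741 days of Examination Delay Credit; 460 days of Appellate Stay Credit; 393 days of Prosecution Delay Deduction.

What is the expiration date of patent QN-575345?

February 17, 2021

Base term: filing date + 22 years → 27 November 2016.
Regulatory Review Extension: 735 days (within the 1891-day cap) → +735 days → 2 December 2018.
Examination Delay Credit: +741 days → 12 December 2020.
Appellate Stay Credit: +460 days → 17 March 2022.
Prosecution Delay Deduction: −393 days → 17 February 2021.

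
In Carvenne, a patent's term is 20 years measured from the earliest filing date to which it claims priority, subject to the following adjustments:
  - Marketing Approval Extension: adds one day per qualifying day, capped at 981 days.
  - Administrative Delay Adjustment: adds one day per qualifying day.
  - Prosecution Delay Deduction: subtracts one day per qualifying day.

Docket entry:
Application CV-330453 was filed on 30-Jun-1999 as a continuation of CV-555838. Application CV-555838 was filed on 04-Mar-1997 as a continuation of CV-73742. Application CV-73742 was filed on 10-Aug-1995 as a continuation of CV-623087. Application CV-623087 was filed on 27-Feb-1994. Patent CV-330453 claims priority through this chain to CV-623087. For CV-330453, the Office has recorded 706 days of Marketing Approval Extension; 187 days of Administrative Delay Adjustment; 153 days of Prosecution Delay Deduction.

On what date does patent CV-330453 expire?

Earliest priority filing: 27 February 1994.
Base term: 27 February 1994 + 20 years → 27 February 2014.
Marketing Approval Extension: 706 days (within the 981-day cap) → +706 days → 3 February 2016.
Administrative Delay Adjustment: +187 days → 8 August 2016.
Prosecution Delay Deduction: −153 days → 8 March 2016.

March 8, 2016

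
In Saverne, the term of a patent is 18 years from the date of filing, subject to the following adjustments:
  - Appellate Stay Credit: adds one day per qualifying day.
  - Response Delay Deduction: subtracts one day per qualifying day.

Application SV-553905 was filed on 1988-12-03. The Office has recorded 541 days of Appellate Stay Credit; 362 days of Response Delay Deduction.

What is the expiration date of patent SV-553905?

Base term: filing date + 18 years → 3 December 2006.
Appellate Stay Credit: +541 days → 27 May 2008.
Response Delay Deduction: −362 days → 31 May 2007.

2007-05-31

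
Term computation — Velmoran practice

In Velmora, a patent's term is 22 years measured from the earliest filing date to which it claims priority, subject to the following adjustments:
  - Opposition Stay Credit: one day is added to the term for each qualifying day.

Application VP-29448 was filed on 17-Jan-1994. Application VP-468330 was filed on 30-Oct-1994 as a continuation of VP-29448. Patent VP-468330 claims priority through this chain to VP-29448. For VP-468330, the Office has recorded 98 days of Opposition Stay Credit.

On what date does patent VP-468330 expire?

April 24, 2016

Earliest priority filing: 17 January 1994.
Base term: 17 January 1994 + 22 years → 17 January 2016.
Opposition Stay Credit: +98 days → 24 April 2016.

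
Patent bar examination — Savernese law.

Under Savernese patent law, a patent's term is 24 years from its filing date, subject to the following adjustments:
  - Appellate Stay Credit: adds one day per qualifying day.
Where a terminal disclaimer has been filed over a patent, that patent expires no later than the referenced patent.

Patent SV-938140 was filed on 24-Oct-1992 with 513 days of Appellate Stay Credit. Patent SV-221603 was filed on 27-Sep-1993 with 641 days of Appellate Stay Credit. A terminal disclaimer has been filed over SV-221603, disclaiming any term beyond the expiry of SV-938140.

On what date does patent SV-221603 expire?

Natural term of SV-221603:
  Base: filing + 24 years → 27 September 2017.
  Appellate Stay Credit: +641 days → 30 June 2019.
Expiry of referenced patent SV-938140:
  Base: filing + 24 years → 24 October 2016.
  Appellate Stay Credit: +513 days → 21 March 2018.
Terminal disclaimer: SV-221603 expires on the earlier of 30 June 2019 and 21 March 2018.

March 21, 2018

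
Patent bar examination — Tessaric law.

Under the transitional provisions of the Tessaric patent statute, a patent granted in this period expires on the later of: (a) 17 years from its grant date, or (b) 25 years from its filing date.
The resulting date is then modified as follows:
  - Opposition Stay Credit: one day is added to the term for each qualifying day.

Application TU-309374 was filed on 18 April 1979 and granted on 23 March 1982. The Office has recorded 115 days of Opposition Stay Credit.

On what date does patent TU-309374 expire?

(a) grant + 17 years → 23 March 1999.
(b) filing + 25 years → 18 April 2004.
Later of the two: 18 April 2004.
Opposition Stay Credit: +115 days → 11 August 2004.

August 11, 2004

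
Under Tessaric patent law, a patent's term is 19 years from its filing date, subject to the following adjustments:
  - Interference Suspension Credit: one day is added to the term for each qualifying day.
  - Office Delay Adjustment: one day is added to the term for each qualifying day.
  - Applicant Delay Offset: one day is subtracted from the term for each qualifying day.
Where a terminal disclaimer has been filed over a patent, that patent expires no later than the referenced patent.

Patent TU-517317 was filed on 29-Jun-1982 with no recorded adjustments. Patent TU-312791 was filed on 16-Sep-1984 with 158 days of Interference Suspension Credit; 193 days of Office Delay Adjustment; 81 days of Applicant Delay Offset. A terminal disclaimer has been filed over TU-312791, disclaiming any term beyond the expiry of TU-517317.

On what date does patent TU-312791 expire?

2001-06-29

Natural term of TU-312791:
  Base: filing + 19 years → 16 September 2003.
  Interference Suspension Credit: +158 days → 21 February 2004.
  Office Delay Adjustment: +193 days → 1 September 2004.
  Applicant Delay Offset: −81 days → 12 June 2004.
Expiry of referenced patent TU-517317:
  Base: filing + 19 years → 29 June 2001.
Terminal disclaimer: TU-312791 expires on the earlier of 12 June 2004 and 29 June 2001.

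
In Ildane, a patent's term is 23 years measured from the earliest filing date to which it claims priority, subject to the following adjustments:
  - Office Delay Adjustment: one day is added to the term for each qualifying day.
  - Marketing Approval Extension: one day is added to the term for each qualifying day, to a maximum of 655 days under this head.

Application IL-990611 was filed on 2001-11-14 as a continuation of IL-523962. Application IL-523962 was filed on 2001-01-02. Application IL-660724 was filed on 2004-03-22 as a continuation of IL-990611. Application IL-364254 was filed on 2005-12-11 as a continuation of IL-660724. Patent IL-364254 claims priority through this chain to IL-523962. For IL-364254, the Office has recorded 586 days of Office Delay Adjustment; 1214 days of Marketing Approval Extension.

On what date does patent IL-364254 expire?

May 27, 2027

Earliest priority filing: 2 January 2001.
Base term: 2 January 2001 + 23 years → 2 January 2024.
Office Delay Adjustment: +586 days → 10 August 2025.
Marketing Approval Extension: 1214 days claimed exceeds the 655-day cap, so +655 days → 27 May 2027.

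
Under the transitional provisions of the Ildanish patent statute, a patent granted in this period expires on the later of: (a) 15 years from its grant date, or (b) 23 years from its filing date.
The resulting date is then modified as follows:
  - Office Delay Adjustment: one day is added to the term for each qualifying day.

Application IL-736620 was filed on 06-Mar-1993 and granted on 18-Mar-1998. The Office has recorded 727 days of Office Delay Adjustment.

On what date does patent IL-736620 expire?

2018-03-03

(a) grant + 15 years → 18 March 2013.
(b) filing + 23 years → 6 March 2016.
Later of the two: 6 March 2016.
Office Delay Adjustment: +727 days → 3 March 2018.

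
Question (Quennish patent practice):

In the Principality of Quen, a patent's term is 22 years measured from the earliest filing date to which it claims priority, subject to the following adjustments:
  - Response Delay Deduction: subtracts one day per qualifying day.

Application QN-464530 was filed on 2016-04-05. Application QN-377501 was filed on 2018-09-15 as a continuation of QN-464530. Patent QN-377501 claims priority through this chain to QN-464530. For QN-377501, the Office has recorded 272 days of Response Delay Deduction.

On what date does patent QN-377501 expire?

2037-07-07

Earliest priority filing: 5 April 2016.
Base term: 5 April 2016 + 22 years → 5 April 2038.
Response Delay Deduction: −272 days → 7 July 2037.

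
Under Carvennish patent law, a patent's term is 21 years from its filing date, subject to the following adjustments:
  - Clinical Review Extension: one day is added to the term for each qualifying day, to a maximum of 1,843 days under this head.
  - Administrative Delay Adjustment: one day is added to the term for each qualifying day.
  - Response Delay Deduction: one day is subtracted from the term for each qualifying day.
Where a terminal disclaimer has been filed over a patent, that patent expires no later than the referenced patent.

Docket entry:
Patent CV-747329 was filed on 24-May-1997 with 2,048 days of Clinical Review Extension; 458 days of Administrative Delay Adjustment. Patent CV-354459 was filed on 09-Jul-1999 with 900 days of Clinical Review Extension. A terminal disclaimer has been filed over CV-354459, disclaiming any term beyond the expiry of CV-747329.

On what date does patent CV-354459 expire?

Natural term of CV-354459:
  Base: filing + 21 years → 9 July 2020.
  Clinical Review Extension: 900 days (within the 1843-day cap) → +900 days → 26 December 2022.
Expiry of referenced patent CV-747329:
  Base: filing + 21 years → 24 May 2018.
  Clinical Review Extension: 2048 days claimed exceeds the 1843-day cap, so +1843 days → 10 June 2023.
  Administrative Delay Adjustment: +458 days → 10 September 2024.
Terminal disclaimer: CV-354459 expires on the earlier of 26 December 2022 and 10 September 2024.

2022-12-26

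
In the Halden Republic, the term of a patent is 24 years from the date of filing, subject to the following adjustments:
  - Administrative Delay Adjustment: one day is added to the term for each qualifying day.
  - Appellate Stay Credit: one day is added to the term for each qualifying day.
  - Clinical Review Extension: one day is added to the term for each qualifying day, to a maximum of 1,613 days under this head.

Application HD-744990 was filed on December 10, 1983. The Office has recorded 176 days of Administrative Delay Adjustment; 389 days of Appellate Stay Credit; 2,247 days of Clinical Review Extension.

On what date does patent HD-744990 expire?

2013-11-26

Base term: filing date + 24 years → 10 December 2007.
Administrative Delay Adjustment: +176 days → 3 June 2008.
Appellate Stay Credit: +389 days → 27 June 2009.
Clinical Review Extension: 2247 days claimed exceeds the 1613-day cap, so +1613 days → 26 November 2013.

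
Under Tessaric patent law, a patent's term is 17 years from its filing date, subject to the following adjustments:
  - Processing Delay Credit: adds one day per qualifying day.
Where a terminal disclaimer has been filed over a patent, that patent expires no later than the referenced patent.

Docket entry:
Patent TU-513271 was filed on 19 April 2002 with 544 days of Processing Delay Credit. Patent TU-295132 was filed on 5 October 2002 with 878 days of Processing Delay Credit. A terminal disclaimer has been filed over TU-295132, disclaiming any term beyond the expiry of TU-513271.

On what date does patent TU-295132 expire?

Natural term of TU-295132:
  Base: filing + 17 years → 5 October 2019.
  Processing Delay Credit: +878 days → 1 March 2022.
Expiry of referenced patent TU-513271:
  Base: filing + 17 years → 19 April 2019.
  Processing Delay Credit: +544 days → 14 October 2020.
Terminal disclaimer: TU-295132 expires on the earlier of 1 March 2022 and 14 October 2020.

2020-10-14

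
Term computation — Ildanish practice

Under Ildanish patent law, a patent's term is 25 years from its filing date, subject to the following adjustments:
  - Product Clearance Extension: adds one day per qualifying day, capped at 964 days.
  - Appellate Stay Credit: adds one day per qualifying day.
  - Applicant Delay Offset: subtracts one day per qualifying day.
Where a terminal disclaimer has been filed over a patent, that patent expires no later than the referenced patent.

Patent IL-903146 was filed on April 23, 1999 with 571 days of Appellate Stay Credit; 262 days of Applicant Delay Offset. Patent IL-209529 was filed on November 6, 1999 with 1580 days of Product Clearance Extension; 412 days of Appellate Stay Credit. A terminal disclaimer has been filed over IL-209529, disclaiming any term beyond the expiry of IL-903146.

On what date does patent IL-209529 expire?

2025-02-26

Natural term of IL-209529:
  Base: filing + 25 years → 6 November 2024.
  Product Clearance Extension: 1580 days claimed exceeds the 964-day cap, so +964 days → 28 June 2027.
  Appellate Stay Credit: +412 days → 13 August 2028.
Expiry of referenced patent IL-903146:
  Base: filing + 25 years → 23 April 2024.
  Appellate Stay Credit: +571 days → 15 November 2025.
  Applicant Delay Offset: −262 days → 26 February 2025.
Terminal disclaimer: IL-209529 expires on the earlier of 13 August 2028 and 26 February 2025.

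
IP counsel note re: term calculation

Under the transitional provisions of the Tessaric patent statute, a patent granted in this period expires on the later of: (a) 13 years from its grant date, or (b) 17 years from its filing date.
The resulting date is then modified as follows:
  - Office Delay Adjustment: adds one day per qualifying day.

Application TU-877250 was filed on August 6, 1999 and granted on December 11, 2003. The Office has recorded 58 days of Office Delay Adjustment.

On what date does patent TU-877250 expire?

February 7, 2017

(a) grant + 13 years → 11 December 2016.
(b) filing + 17 years → 6 August 2016.
Later of the two: 11 December 2016.
Office Delay Adjustment: +58 days → 7 February 2017.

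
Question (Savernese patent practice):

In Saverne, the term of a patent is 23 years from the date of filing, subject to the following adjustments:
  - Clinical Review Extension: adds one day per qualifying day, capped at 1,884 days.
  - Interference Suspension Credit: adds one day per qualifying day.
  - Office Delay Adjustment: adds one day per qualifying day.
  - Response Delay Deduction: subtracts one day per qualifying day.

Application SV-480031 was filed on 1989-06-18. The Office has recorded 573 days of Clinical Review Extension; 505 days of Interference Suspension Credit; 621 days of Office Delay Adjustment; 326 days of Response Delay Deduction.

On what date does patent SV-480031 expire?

March 22, 2016

Base term: filing date + 23 years → 18 June 2012.
Clinical Review Extension: 573 days (within the 1884-day cap) → +573 days → 12 January 2014.
Interference Suspension Credit: +505 days → 1 June 2015.
Office Delay Adjustment: +621 days → 11 February 2017.
Response Delay Deduction: −326 days → 22 March 2016.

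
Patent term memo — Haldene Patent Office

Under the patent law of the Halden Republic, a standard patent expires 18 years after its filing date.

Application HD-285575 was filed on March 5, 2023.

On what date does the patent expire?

Filing date + 18 years → 5 March 2041.

March 5, 2041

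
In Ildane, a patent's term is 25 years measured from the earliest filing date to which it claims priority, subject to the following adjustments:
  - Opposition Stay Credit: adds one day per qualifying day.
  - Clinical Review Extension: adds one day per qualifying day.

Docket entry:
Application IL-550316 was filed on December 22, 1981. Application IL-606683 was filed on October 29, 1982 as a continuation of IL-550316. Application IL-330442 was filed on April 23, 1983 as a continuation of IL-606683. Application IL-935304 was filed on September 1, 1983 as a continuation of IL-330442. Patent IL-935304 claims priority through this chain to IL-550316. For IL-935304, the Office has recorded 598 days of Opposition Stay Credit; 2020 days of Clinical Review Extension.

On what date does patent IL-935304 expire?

Earliest priority filing: 22 December 1981.
Base term: 22 December 1981 + 25 years → 22 December 2006.
Opposition Stay Credit: +598 days → 11 August 2008.
Clinical Review Extension: +2020 days → 21 February 2014.

2014-02-21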